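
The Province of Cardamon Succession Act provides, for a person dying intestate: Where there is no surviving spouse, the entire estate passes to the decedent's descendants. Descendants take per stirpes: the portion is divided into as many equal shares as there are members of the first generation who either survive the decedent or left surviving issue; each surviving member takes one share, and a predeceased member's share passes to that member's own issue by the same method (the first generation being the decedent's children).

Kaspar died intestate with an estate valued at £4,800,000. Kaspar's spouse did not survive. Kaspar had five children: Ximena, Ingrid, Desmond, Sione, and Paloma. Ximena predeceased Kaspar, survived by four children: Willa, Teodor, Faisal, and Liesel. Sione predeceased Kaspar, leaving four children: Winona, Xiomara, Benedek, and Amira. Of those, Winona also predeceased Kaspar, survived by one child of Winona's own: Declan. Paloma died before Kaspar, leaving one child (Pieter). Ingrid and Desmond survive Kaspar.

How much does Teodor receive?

Teodor receives £240,000.

The entire £4,800,000 passes to the descendants.
That amount (£4,800,000) is divided into 5 shares of £960,000: Ingrid and Desmond each take £960,000; Ximena's £960,000 share passes to Ximena's issue; Sione's £960,000 share passes to Sione's issue; Paloma's £960,000 share passes to Paloma's issue.
Ximena's share (£960,000) is divided into 4 shares of £240,000: Willa, Teodor, Faisal, and Liesel each take £240,000.
Sione's share (£960,000) is divided into 4 shares of £240,000: Xiomara, Benedek, and Amira each take £240,000; Winona's £240,000 share passes to Winona's issue.
Winona's share (£240,000) passes entirely to Declan.
Paloma's share (£960,000) passes entirely to Pieter.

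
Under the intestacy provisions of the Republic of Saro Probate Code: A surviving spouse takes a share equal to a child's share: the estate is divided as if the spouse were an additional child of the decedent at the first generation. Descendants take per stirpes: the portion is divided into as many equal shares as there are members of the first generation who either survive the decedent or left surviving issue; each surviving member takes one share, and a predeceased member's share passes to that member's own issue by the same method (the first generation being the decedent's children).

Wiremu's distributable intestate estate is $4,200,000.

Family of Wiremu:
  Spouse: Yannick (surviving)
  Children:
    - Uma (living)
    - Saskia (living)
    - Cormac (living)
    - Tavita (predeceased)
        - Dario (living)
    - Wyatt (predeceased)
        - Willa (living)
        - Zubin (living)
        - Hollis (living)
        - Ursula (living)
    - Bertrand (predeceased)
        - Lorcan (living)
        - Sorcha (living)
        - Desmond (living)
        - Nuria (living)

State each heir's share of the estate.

The spouse counts as an additional share at the children's level, so there are 7 primary shares of $600,000. Yannick takes one such share ($600,000).
The children's combined portion ($3,600,000) is divided into 6 shares of $600,000: Uma, Saskia, and Cormac each take $600,000; Tavita's $600,000 share passes to Tavita's issue; Wyatt's $600,000 share passes to Wyatt's issue; Bertrand's $600,000 share passes to Bertrand's issue.
Tavita's share ($600,000) passes entirely to Dario.
Wyatt's share ($600,000) is divided into 4 shares of $150,000: Willa, Zubin, Hollis, and Ursula each take $150,000.
Bertrand's share ($600,000) is divided into 4 shares of $150,000: Lorcan, Sorcha, Desmond, and Nuria each take $150,000.

Yannick: $600,000; Uma: $600,000; Saskia: $600,000; Cormac: $600,000; Dario: $600,000; Willa: $150,000; Zubin: $150,000; Hollis: $150,000; Ursula: $150,000; Lorcan: $150,000; Sorcha: $150,000; Desmond: $150,000; Nuria: $150,000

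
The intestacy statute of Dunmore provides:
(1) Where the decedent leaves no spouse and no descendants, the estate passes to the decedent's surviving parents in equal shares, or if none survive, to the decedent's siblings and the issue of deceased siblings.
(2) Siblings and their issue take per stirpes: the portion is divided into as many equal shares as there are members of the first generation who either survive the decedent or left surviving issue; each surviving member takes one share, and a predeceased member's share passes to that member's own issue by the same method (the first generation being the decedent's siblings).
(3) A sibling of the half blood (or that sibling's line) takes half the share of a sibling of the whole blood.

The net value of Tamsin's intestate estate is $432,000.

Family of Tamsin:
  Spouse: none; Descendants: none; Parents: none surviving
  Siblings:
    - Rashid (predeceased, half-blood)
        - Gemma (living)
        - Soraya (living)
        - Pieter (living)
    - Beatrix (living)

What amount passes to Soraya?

The entire $432,000 passes to the siblings and their issue.
Counting each half-blood sibling's line as half a unit, there are 3/2 units in $432,000, so one unit is $288,000. Whole-blood lines (Beatrix) take $288,000 each; half-blood lines (Rashid) take $144,000 each.
Rashid's share ($144,000) is divided into 3 shares of $48,000: Gemma, Soraya, and Pieter each take $48,000.

Soraya receives $48,000.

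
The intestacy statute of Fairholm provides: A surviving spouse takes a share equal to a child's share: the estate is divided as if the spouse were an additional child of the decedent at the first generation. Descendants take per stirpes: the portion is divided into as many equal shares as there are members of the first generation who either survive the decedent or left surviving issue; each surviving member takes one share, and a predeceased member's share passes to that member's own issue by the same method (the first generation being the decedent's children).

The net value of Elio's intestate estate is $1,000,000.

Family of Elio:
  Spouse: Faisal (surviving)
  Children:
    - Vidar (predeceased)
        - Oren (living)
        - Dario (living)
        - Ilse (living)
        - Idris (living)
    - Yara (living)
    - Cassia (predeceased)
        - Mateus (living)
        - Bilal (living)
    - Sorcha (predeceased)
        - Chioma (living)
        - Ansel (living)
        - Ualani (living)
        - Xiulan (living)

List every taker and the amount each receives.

Faisal: $200,000; Oren: $50,000; Dario: $50,000; Ilse: $50,000; Idris: $50,000; Yara: $200,000; Mateus: $100,000; Bilal: $100,000; Chioma: $50,000; Ansel: $50,000; Ualani: $50,000; Xiulan: $50,000

The spouse counts as an additional share at the children's level, so there are 5 primary shares of $200,000. Faisal takes one such share ($200,000).
The children's combined portion ($800,000) is divided into 4 shares of $200,000: Yara takes $200,000; Vidar's $200,000 share passes to Vidar's issue; Cassia's $200,000 share passes to Cassia's issue; Sorcha's $200,000 share passes to Sorcha's issue.
Vidar's share ($200,000) is divided into 4 shares of $50,000: Oren, Dario, Ilse, and Idris each take $50,000.
Cassia's share ($200,000) is divided into 2 shares of $100,000: Mateus and Bilal each take $100,000.
Sorcha's share ($200,000) is divided into 4 shares of $50,000: Chioma, Ansel, Ualani, and Xiulan each take $50,000.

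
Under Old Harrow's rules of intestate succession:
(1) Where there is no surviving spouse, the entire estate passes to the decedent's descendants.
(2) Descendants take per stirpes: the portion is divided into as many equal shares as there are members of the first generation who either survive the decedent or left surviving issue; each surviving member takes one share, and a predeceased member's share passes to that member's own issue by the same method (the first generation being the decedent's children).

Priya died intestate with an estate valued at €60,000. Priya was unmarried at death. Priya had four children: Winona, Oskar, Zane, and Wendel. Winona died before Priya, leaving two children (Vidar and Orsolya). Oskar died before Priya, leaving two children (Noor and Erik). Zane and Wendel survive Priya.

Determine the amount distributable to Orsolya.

Orsolya receives €7,500.

The entire €60,000 passes to the descendants.
That amount (€60,000) is divided into 4 shares of €15,000: Zane and Wendel each take €15,000; Winona's €15,000 share passes to Winona's issue; Oskar's €15,000 share passes to Oskar's issue.
Winona's share (€15,000) is divided into 2 shares of €7,500: Vidar and Orsolya each take €7,500.
Oskar's share (€15,000) is divided into 2 shares of €7,500: Noor and Erik each take €7,500.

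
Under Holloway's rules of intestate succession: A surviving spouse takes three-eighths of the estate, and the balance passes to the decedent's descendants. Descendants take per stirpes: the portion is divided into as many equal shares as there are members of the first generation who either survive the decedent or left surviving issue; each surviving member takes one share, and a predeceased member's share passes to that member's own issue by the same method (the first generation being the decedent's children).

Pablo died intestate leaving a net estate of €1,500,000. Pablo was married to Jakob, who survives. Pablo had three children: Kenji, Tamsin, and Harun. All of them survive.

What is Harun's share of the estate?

Harun receives €312,500.

Jakob takes three-eighths of €1,500,000 = €562,500. The remaining €937,500 passes to the descendants.
The descendants' portion (€937,500) is divided into 3 shares of €312,500: Kenji, Tamsin, and Harun each take €312,500.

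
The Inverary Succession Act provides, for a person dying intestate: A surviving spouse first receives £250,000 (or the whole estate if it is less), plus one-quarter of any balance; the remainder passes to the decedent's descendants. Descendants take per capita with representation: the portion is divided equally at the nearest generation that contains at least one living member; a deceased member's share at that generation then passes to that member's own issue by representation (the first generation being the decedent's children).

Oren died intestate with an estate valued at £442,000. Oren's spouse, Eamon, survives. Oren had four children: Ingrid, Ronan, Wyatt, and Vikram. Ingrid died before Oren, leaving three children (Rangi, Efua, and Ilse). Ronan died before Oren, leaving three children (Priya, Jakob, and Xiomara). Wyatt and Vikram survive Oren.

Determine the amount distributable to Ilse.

Eamon first takes £250,000, leaving a balance of £192,000. Eamon then takes one-quarter of the balance (£48,000), for a total of £298,000. The remaining £144,000 passes to the descendants.
The descendants' portion (£144,000) is divided into 4 shares of £36,000: Wyatt and Vikram each take £36,000; Ingrid's £36,000 share passes to Ingrid's issue; Ronan's £36,000 share passes to Ronan's issue.
Ingrid's share (£36,000) is divided into 3 shares of £12,000: Rangi, Efua, and Ilse each take £12,000.
Ronan's share (£36,000) is divided into 3 shares of £12,000: Priya, Jakob, and Xiomara each take £12,000.

Ilse receives £12,000.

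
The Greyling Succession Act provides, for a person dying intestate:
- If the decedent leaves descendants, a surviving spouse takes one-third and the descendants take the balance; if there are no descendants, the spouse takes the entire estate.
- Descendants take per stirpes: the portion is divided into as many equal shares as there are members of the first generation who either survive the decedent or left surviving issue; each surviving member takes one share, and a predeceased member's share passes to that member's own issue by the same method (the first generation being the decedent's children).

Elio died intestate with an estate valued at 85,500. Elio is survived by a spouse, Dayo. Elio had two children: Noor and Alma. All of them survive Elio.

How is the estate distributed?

Dayo: 28,500; Noor: 28,500; Alma: 28,500

Dayo takes one-third of 85,500 = 28,500. The remaining 57,000 passes to the descendants.
The descendants' portion (57,000) is divided into 2 shares of 28,500: Noor and Alma each take 28,500.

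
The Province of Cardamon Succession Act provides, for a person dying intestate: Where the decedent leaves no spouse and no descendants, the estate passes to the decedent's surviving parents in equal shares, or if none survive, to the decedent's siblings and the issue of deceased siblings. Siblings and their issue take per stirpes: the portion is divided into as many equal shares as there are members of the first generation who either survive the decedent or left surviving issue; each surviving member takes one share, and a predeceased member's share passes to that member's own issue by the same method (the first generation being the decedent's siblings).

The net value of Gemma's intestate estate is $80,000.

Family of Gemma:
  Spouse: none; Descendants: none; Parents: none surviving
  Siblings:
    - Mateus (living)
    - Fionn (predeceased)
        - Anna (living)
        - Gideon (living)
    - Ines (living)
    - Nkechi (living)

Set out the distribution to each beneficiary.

The entire $80,000 passes to the siblings and their issue.
That amount ($80,000) is divided into 4 shares of $20,000: Mateus, Ines, and Nkechi each take $20,000; Fionn's $20,000 share passes to Fionn's issue.
Fionn's share ($20,000) is divided into 2 shares of $10,000: Anna and Gideon each take $10,000.

Mateus: $20,000; Anna: $10,000; Gideon: $10,000; Ines: $20,000; Nkechi: $20,000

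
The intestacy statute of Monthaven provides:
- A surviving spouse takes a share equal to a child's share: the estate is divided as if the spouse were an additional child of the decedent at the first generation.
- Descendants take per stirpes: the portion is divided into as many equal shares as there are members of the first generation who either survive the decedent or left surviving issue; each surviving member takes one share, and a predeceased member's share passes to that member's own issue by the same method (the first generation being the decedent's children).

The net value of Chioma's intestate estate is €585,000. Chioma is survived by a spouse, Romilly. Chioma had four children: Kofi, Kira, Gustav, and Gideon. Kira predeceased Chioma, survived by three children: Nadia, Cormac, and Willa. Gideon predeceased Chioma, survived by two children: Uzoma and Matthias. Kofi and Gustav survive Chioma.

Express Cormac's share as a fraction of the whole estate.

The spouse counts as an additional share at the children's level, so there are 5 primary shares of €117,000. Romilly takes one such share (€117,000).
The children's combined portion (€468,000) is divided into 4 shares of €117,000: Kofi and Gustav each take €117,000; Kira's €117,000 share passes to Kira's issue; Gideon's €117,000 share passes to Gideon's issue.
Kira's share (€117,000) is divided into 3 shares of €39,000: Nadia, Cormac, and Willa each take €39,000.
Gideon's share (€117,000) is divided into 2 shares of €58,500: Uzoma and Matthias each take €58,500.

Cormac receives 1/15 of the estate.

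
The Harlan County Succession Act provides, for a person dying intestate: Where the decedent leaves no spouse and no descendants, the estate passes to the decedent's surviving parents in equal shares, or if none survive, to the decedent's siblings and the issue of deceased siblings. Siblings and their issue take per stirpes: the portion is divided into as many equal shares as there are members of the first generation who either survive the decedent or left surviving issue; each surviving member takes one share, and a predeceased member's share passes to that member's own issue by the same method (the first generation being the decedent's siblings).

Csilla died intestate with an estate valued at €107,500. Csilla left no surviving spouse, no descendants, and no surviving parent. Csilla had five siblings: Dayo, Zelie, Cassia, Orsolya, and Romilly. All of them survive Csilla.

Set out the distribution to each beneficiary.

The entire €107,500 passes to the siblings and their issue.
That amount (€107,500) is divided into 5 shares of €21,500: Dayo, Zelie, Cassia, Orsolya, and Romilly each take €21,500.

Dayo: €21,500; Zelie: €21,500; Cassia: €21,500; Orsolya: €21,500; Romilly: €21,500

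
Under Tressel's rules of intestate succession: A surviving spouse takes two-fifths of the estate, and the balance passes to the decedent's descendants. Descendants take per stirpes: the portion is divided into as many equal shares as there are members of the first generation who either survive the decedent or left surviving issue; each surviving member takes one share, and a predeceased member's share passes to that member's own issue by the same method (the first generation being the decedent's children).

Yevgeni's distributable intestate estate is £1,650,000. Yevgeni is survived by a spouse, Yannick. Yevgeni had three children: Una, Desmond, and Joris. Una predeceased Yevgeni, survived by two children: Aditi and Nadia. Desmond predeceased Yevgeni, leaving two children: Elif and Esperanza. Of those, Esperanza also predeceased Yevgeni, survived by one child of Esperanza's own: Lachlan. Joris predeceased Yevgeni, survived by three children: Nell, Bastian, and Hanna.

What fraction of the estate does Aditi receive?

Yannick takes two-fifths of £1,650,000 = £660,000. The remaining £990,000 passes to the descendants.
The descendants' portion (£990,000) is divided into 3 shares of £330,000: Una's £330,000 share passes to Una's issue; Desmond's £330,000 share passes to Desmond's issue; Joris's £330,000 share passes to Joris's issue.
Una's share (£330,000) is divided into 2 shares of £165,000: Aditi and Nadia each take £165,000.
Desmond's share (£330,000) is divided into 2 shares of £165,000: Elif takes £165,000; Esperanza's £165,000 share passes to Esperanza's issue.
Esperanza's share (£165,000) passes entirely to Lachlan.
Joris's share (£330,000) is divided into 3 shares of £110,000: Nell, Bastian, and Hanna each take £110,000.

Aditi receives 1/10 of the estate.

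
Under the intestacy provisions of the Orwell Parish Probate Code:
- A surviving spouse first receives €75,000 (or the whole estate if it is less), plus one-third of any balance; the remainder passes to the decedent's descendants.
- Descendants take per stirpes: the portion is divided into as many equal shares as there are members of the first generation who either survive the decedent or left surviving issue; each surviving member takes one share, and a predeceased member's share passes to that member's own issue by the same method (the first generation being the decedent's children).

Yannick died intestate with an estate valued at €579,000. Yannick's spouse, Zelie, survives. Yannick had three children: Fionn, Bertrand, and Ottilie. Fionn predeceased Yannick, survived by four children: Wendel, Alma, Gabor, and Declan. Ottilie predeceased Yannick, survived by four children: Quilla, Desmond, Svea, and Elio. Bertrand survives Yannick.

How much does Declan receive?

Declan receives €28,000.

Zelie first takes €75,000, leaving a balance of €504,000. Zelie then takes one-third of the balance (€168,000), for a total of €243,000. The remaining €336,000 passes to the descendants.
The descendants' portion (€336,000) is divided into 3 shares of €112,000: Bertrand takes €112,000; Fionn's €112,000 share passes to Fionn's issue; Ottilie's €112,000 share passes to Ottilie's issue.
Fionn's share (€112,000) is divided into 4 shares of €28,000: Wendel, Alma, Gabor, and Declan each take €28,000.
Ottilie's share (€112,000) is divided into 4 shares of €28,000: Quilla, Desmond, Svea, and Elio each take €28,000.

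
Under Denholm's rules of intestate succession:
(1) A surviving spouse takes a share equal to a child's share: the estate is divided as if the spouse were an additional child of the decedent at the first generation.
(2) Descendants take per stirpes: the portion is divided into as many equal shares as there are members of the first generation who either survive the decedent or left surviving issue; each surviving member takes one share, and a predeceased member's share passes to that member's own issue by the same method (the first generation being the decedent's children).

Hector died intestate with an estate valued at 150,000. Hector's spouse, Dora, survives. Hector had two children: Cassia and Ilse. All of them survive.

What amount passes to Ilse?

The spouse counts as an additional share at the children's level, so there are 3 primary shares of 50,000. Dora takes one such share (50,000).
The children's combined portion (100,000) is divided into 2 shares of 50,000: Cassia and Ilse each take 50,000.

Ilse receives 50,000.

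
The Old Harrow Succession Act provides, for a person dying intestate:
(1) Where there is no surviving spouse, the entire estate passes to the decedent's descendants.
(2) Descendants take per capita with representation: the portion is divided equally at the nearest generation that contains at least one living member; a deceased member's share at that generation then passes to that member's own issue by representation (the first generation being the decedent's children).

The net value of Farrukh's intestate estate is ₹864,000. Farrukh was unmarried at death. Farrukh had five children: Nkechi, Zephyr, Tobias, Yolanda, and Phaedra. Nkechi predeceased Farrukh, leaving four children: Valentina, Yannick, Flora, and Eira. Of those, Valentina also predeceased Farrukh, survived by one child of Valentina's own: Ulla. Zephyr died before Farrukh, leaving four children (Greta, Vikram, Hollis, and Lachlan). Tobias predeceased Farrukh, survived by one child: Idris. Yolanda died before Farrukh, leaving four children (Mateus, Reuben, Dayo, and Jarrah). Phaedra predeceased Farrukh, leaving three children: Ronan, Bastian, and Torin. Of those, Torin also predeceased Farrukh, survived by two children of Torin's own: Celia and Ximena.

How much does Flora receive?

Flora receives ₹54,000.

The entire ₹864,000 passes to the descendants.
No child survives, so the initial division is made at the grandchildren's generation.
That amount (₹864,000) is divided into 16 shares of ₹54,000: Yannick, Flora, Eira, Greta, Vikram, Hollis, Lachlan, Idris, Mateus, Reuben, Dayo, Jarrah, Ronan, and Bastian each take ₹54,000; Valentina's ₹54,000 share passes to Valentina's issue; Torin's ₹54,000 share passes to Torin's issue.
Valentina's share (₹54,000) passes entirely to Ulla.
Torin's share (₹54,000) is divided into 2 shares of ₹27,000: Celia and Ximena each take ₹27,000.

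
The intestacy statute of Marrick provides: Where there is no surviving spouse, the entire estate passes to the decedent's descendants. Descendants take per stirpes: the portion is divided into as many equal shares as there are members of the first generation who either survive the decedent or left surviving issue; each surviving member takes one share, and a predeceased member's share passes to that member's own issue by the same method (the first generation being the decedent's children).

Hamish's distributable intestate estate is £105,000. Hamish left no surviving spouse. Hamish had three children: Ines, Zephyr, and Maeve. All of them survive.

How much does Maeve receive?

The entire £105,000 passes to the descendants.
That amount (£105,000) is divided into 3 shares of £35,000: Ines, Zephyr, and Maeve each take £35,000.

Maeve receives £35,000.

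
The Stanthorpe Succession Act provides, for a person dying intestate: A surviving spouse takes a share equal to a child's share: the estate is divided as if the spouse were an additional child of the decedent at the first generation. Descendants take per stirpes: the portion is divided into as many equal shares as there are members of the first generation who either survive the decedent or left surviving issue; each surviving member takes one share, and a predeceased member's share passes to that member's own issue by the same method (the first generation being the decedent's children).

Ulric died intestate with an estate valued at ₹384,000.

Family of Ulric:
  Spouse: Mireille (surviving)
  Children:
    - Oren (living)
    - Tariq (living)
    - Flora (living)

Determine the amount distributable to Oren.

Oren receives ₹96,000.

The spouse counts as an additional share at the children's level, so there are 4 primary shares of ₹96,000. Mireille takes one such share (₹96,000).
The children's combined portion (₹288,000) is divided into 3 shares of ₹96,000: Oren, Tariq, and Flora each take ₹96,000.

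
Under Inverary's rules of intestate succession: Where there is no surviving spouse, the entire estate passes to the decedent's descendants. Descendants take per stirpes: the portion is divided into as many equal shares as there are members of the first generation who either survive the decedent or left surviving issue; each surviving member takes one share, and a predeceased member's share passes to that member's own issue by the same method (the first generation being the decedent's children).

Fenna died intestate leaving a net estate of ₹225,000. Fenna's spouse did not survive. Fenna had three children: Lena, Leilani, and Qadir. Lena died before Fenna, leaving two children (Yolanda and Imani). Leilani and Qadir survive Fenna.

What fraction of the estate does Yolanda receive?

The entire ₹225,000 passes to the descendants.
That amount (₹225,000) is divided into 3 shares of ₹75,000: Leilani and Qadir each take ₹75,000; Lena's ₹75,000 share passes to Lena's issue.
Lena's share (₹75,000) is divided into 2 shares of ₹37,500: Yolanda and Imani each take ₹37,500.

Yolanda receives 1/6 of the estate.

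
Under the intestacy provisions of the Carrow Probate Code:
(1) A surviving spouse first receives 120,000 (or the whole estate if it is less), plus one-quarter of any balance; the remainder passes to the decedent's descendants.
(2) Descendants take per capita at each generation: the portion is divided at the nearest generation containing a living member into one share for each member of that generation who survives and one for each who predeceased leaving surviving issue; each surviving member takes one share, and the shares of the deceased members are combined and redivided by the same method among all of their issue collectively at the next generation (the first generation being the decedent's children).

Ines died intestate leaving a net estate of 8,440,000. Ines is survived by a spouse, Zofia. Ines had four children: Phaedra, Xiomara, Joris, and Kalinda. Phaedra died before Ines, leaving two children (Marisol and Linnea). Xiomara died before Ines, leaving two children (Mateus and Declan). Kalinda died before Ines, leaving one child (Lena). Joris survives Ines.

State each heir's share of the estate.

Zofia first takes 120,000, leaving a balance of 8,320,000. Zofia then takes one-quarter of the balance (2,080,000), for a total of 2,200,000. The remaining 6,240,000 passes to the descendants.
The descendants' portion (6,240,000) is divided at the children's generation into 4 shares of 1,560,000. Joris takes 1,560,000. The 3 shares of the deceased (Phaedra, Xiomara, and Kalinda) are combined into a pool of 4,680,000.
That pool (4,680,000) is divided at the grandchildren's generation equally among Marisol, Linnea, Mateus, Declan, and Lena: 936,000 each.

Zofia: 2,200,000; Marisol: 936,000; Linnea: 936,000; Mateus: 936,000; Declan: 936,000; Joris: 1,560,000; Lena: 936,000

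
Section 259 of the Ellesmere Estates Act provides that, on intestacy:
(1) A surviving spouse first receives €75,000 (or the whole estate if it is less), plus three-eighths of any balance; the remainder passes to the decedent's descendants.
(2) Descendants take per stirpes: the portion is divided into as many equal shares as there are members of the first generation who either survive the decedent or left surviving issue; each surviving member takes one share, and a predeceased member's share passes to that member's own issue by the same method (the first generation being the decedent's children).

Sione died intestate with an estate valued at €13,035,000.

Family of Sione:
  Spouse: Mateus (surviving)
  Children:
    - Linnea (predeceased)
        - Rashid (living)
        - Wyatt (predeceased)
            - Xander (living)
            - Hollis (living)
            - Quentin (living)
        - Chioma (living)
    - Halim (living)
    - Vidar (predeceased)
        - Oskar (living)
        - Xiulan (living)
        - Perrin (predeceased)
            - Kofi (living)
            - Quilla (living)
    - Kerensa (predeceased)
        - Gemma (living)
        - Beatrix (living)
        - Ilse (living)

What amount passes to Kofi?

Mateus first takes €75,000, leaving a balance of €12,960,000. Mateus then takes three-eighths of the balance (€4,860,000), for a total of €4,935,000. The remaining €8,100,000 passes to the descendants.
The descendants' portion (€8,100,000) is divided into 4 shares of €2,025,000: Halim takes €2,025,000; Linnea's €2,025,000 share passes to Linnea's issue; Vidar's €2,025,000 share passes to Vidar's issue; Kerensa's €2,025,000 share passes to Kerensa's issue.
Linnea's share (€2,025,000) is divided into 3 shares of €675,000: Rashid and Chioma each take €675,000; Wyatt's €675,000 share passes to Wyatt's issue.
Wyatt's share (€675,000) is divided into 3 shares of €225,000: Xander, Hollis, and Quentin each take €225,000.
Vidar's share (€2,025,000) is divided into 3 shares of €675,000: Oskar and Xiulan each take €675,000; Perrin's €675,000 share passes to Perrin's issue.
Perrin's share (€675,000) is divided into 2 shares of €337,500: Kofi and Quilla each take €337,500.
Kerensa's share (€2,025,000) is divided into 3 shares of €675,000: Gemma, Beatrix, and Ilse each take €675,000.

Kofi receives €337,500.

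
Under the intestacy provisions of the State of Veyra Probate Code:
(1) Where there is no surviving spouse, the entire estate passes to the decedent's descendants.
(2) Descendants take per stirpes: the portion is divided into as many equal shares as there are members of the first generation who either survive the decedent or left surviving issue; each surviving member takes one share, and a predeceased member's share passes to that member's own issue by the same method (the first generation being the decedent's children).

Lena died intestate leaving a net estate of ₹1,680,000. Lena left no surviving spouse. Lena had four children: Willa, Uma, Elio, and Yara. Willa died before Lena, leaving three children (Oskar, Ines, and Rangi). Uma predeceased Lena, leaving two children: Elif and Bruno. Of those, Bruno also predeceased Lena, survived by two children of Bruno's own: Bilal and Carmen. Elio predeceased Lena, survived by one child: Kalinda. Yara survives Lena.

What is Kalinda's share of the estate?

The entire ₹1,680,000 passes to the descendants.
That amount (₹1,680,000) is divided into 4 shares of ₹420,000: Yara takes ₹420,000; Willa's ₹420,000 share passes to Willa's issue; Uma's ₹420,000 share passes to Uma's issue; Elio's ₹420,000 share passes to Elio's issue.
Willa's share (₹420,000) is divided into 3 shares of ₹140,000: Oskar, Ines, and Rangi each take ₹140,000.
Uma's share (₹420,000) is divided into 2 shares of ₹210,000: Elif takes ₹210,000; Bruno's ₹210,000 share passes to Bruno's issue.
Bruno's share (₹210,000) is divided into 2 shares of ₹105,000: Bilal and Carmen each take ₹105,000.
Elio's share (₹420,000) passes entirely to Kalinda.

Kalinda receives ₹420,000.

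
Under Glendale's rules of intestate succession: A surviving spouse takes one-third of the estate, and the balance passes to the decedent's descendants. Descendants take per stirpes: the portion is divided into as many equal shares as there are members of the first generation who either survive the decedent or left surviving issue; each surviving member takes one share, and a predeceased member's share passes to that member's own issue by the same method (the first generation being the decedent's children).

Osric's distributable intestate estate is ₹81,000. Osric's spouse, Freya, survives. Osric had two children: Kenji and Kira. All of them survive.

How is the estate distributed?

Freya: ₹27,000; Kenji: ₹27,000; Kira: ₹27,000

Freya takes one-third of ₹81,000 = ₹27,000. The remaining ₹54,000 passes to the descendants.
The descendants' portion (₹54,000) is divided into 2 shares of ₹27,000: Kenji and Kira each take ₹27,000.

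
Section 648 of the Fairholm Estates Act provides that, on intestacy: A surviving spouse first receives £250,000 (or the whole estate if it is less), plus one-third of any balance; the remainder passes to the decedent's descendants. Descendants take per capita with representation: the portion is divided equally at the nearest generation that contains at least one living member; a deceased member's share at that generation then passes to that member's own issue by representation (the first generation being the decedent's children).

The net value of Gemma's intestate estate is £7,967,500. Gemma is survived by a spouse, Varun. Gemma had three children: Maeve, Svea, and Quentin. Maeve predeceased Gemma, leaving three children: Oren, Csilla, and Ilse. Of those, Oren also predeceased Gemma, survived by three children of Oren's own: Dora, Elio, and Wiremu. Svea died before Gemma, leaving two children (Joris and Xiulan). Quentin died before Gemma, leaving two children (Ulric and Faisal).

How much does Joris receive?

Joris receives £735,000.

Varun first takes £250,000, leaving a balance of £7,717,500. Varun then takes one-third of the balance (£2,572,500), for a total of £2,822,500. The remaining £5,145,000 passes to the descendants.
No child survives, so the initial division is made at the grandchildren's generation.
The descendants' portion (£5,145,000) is divided into 7 shares of £735,000: Csilla, Ilse, Joris, Xiulan, Ulric, and Faisal each take £735,000; Oren's £735,000 share passes to Oren's issue.
Oren's share (£735,000) is divided into 3 shares of £245,000: Dora, Elio, and Wiremu each take £245,000.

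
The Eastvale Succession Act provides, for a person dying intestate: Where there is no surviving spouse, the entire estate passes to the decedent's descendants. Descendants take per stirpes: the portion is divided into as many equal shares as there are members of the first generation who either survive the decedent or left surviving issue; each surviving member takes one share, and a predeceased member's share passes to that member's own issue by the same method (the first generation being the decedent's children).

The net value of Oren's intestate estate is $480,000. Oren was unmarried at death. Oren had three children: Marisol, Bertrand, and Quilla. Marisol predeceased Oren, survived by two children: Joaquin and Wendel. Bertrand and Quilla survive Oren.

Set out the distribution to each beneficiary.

The entire $480,000 passes to the descendants.
That amount ($480,000) is divided into 3 shares of $160,000: Bertrand and Quilla each take $160,000; Marisol's $160,000 share passes to Marisol's issue.
Marisol's share ($160,000) is divided into 2 shares of $80,000: Joaquin and Wendel each take $80,000.

Joaquin: $80,000; Wendel: $80,000; Bertrand: $160,000; Quilla: $160,000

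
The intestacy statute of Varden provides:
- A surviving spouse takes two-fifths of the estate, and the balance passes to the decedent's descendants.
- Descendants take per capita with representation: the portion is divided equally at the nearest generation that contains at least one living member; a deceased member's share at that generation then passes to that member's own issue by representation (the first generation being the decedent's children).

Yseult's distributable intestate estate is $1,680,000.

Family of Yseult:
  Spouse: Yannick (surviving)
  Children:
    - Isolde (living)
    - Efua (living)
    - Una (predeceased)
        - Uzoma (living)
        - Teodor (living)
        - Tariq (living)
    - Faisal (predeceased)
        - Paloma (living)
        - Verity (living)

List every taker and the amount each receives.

Yannick: $672,000; Isolde: $252,000; Efua: $252,000; Uzoma: $84,000; Teodor: $84,000; Tariq: $84,000; Paloma: $126,000; Verity: $126,000

Yannick takes two-fifths of $1,680,000 = $672,000. The remaining $1,008,000 passes to the descendants.
The descendants' portion ($1,008,000) is divided into 4 shares of $252,000: Isolde and Efua each take $252,000; Una's $252,000 share passes to Una's issue; Faisal's $252,000 share passes to Faisal's issue.
Una's share ($252,000) is divided into 3 shares of $84,000: Uzoma, Teodor, and Tariq each take $84,000.
Faisal's share ($252,000) is divided into 2 shares of $126,000: Paloma and Verity each take $126,000.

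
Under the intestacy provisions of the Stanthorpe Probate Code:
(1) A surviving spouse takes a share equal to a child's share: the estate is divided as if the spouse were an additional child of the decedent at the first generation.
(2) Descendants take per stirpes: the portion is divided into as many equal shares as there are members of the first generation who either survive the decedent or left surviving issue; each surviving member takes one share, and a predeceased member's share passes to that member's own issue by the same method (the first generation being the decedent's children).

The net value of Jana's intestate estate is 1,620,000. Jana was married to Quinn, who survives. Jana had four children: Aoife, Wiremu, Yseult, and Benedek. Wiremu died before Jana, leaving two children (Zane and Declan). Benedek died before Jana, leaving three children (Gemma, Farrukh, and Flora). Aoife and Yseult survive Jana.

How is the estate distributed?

Quinn: 324,000; Aoife: 324,000; Zane: 162,000; Declan: 162,000; Yseult: 324,000; Gemma: 108,000; Farrukh: 108,000; Flora: 108,000

The spouse counts as an additional share at the children's level, so there are 5 primary shares of 324,000. Quinn takes one such share (324,000).
The children's combined portion (1,296,000) is divided into 4 shares of 324,000: Aoife and Yseult each take 324,000; Wiremu's 324,000 share passes to Wiremu's issue; Benedek's 324,000 share passes to Benedek's issue.
Wiremu's share (324,000) is divided into 2 shares of 162,000: Zane and Declan each take 162,000.
Benedek's share (324,000) is divided into 3 shares of 108,000: Gemma, Farrukh, and Flora each take 108,000.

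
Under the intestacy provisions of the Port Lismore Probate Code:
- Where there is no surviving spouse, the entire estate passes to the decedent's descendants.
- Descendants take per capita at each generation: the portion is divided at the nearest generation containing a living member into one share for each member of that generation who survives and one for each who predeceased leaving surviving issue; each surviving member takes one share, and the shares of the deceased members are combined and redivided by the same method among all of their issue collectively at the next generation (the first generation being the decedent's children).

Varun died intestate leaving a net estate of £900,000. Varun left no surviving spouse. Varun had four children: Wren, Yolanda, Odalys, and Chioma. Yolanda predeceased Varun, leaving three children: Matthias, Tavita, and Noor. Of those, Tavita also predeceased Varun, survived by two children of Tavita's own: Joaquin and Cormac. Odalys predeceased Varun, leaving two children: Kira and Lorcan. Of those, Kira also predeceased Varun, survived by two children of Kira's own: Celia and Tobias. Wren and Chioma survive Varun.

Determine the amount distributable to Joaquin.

The entire £900,000 passes to the descendants.
That amount (£900,000) is divided at the children's generation into 4 shares of £225,000. Wren and Chioma each take £225,000. The 2 shares of the deceased (Yolanda and Odalys) are combined into a pool of £450,000.
That pool (£450,000) is divided at the grandchildren's generation into 5 shares of £90,000. Matthias, Noor, and Lorcan each take £90,000. The 2 shares of the deceased (Tavita and Kira) are combined into a pool of £180,000.
That pool (£180,000) is divided at the great-grandchildren's generation equally among Joaquin, Cormac, Celia, and Tobias: £45,000 each.

Joaquin receives £45,000.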